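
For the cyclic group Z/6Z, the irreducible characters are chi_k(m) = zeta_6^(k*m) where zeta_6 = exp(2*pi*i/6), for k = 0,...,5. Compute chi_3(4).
chi_3(4) = zeta_6^12 = 1

Proof sketch: chi_3(4) = zeta_6^(3*4) = zeta_6^12. Since zeta_6^6 = 1, this equals zeta_6^0 = exp(2*pi*i*0/6) = 1.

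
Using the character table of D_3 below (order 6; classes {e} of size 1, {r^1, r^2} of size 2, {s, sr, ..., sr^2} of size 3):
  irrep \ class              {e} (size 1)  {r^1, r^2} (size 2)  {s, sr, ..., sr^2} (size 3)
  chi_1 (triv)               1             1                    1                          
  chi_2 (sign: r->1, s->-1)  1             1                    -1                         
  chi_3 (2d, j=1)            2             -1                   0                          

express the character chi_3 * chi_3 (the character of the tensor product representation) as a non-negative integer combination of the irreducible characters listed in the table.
chi_3 tensor chi_3 = chi_1 + chi_2 + chi_3 (all other irreducibles have multiplicity 0).

Derivation: The character of a tensor product is the pointwise product (chi_3 * chi_3)(C) = chi_3(C) * chi_3(C):
  {e}: (2)*(2), {r^1, r^2}: (-1)*(-1), {s, sr, ..., sr^2}: (0)*(0)
so (chi_3 * chi_3) takes values
  {e} -> 4, {r^1, r^2} -> 1, {s, sr, ..., sr^2} -> 0.
Now take the inner product of this character with each irreducible chi from the table, <chi_3*chi_3, chi> = (1/6) sum_C |C| (chi_3*chi_3)(C) conj(chi(C)):
  <chi_3*chi_3, chi_1> = (1/6)[1*(4)*conj(1) + 2*(1)*conj(1) + 3*(0)*conj(1)]
      = (1/6)[(4) + (2) + (0)] = 6/6 = 1
  <chi_3*chi_3, chi_2> = (1/6)[1*(4)*conj(1) + 2*(1)*conj(1) + 3*(0)*conj(-1)]
      = (1/6)[(4) + (2) + (0)] = 6/6 = 1
  <chi_3*chi_3, chi_3> = (1/6)[1*(4)*conj(2) + 2*(1)*conj(-1) + 3*(0)*conj(0)]
      = (1/6)[(8) + (-2) + (0)] = 6/6 = 1
Hence the multiplicities are chi_1: 1, chi_2: 1, chi_3: 1. Dimension check: dim(chi_3)*dim(chi_3) = 2*2 = 4 and sum (mult * dim) = 1*1 + 1*1 + 1*2 = 4.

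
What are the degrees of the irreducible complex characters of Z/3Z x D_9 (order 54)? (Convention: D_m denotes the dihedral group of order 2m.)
Dimensions: 1, 1, 1, 1, 1, 1, 2, 2, 2, 2, 2, 2, 2, 2, 2, 2, 2, 2

There are 18 irreducibles (= number of conjugacy classes). Their dimensions d_i satisfy sum d_i^2 = |G| = 54: 1 + 1 + 1 + 1 + 1 + 1 + 4 + 4 + 4 + 4 + 4 + 4 + 4 + 4 + 4 + 4 + 4 + 4 = 54. (For the product with Z/3Z: each of the 3 1-dim characters of Z/3Z tensors with each irrep of D_9, giving 3 copies of each D_9-dimension.)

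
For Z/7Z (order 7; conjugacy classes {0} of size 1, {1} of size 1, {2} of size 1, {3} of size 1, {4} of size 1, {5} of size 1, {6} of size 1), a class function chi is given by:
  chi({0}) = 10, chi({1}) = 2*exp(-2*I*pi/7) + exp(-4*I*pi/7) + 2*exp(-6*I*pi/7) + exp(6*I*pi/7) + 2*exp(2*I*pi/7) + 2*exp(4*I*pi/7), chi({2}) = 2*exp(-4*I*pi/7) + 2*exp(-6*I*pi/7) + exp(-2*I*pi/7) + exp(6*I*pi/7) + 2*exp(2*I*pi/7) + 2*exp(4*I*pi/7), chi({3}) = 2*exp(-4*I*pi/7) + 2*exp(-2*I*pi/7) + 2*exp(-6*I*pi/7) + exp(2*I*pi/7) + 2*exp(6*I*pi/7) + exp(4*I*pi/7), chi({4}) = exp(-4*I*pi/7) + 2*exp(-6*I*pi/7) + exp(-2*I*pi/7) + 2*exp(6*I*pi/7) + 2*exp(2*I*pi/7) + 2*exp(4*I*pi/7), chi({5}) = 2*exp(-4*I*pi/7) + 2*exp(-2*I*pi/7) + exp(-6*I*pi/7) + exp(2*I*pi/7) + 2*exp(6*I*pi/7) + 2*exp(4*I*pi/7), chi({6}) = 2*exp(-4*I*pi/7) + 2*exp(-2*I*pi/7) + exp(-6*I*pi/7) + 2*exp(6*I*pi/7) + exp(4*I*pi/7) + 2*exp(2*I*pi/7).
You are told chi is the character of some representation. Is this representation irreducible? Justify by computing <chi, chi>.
Not irreducible (reducible): <chi, chi> = 18 > 1.

<chi, chi> = (1/|G|) sum_C |C| * |chi(C)|^2 = (1/7)[1*|10|^2 + 1*|2*exp(-2*I*pi/7) + exp(-4*I*pi/7) + 2*exp(-6*I*pi/7) + exp(6*I*pi/7) + 2*exp(2*I*pi/7) + 2*exp(4*I*pi/7)|^2 + 1*|2*exp(-4*I*pi/7) + 2*exp(-6*I*pi/7) + exp(-2*I*pi/7) + exp(6*I*pi/7) + 2*exp(2*I*pi/7) + 2*exp(4*I*pi/7)|^2 + 1*|2*exp(-4*I*pi/7) + 2*exp(-2*I*pi/7) + 2*exp(-6*I*pi/7) + exp(2*I*pi/7) + 2*exp(6*I*pi/7) + exp(4*I*pi/7)|^2 + 1*|exp(-4*I*pi/7) + 2*exp(-6*I*pi/7) + exp(-2*I*pi/7) + 2*exp(6*I*pi/7) + 2*exp(2*I*pi/7) + 2*exp(4*I*pi/7)|^2 + 1*|2*exp(-4*I*pi/7) + 2*exp(-2*I*pi/7) + exp(-6*I*pi/7) + exp(2*I*pi/7) + 2*exp(6*I*pi/7) + 2*exp(4*I*pi/7)|^2 + 1*|2*exp(-4*I*pi/7) + 2*exp(-2*I*pi/7) + exp(-6*I*pi/7) + 2*exp(6*I*pi/7) + exp(4*I*pi/7) + 2*exp(2*I*pi/7)|^2]
  = (1/7)[(100) + (18 + 15*exp(-4*I*pi/7) + 12*exp(-2*I*pi/7) + 14*exp(-6*I*pi/7) + 14*exp(6*I*pi/7) + 12*exp(2*I*pi/7) + 15*exp(4*I*pi/7)) + (18 + 12*exp(-4*I*pi/7) + 14*exp(-2*I*pi/7) + 15*exp(-6*I*pi/7) + 15*exp(6*I*pi/7) + 14*exp(2*I*pi/7) + 12*exp(4*I*pi/7)) + (18 + 14*exp(-4*I*pi/7) + 15*exp(-2*I*pi/7) + 12*exp(-6*I*pi/7) + 12*exp(6*I*pi/7) + 15*exp(2*I*pi/7) + 14*exp(4*I*pi/7)) + (18 + 14*exp(-4*I*pi/7) + 15*exp(-2*I*pi/7) + 12*exp(-6*I*pi/7) + 12*exp(6*I*pi/7) + 15*exp(2*I*pi/7) + 14*exp(4*I*pi/7)) + (18 + 12*exp(-4*I*pi/7) + 14*exp(-2*I*pi/7) + 15*exp(-6*I*pi/7) + 15*exp(6*I*pi/7) + 14*exp(2*I*pi/7) + 12*exp(4*I*pi/7)) + (18 + 15*exp(-4*I*pi/7) + 12*exp(-2*I*pi/7) + 14*exp(-6*I*pi/7) + 14*exp(6*I*pi/7) + 12*exp(2*I*pi/7) + 15*exp(4*I*pi/7))] = 126/7 = 18.
(Exp terms are combined using exp(i*s)*conj(exp(i*t)) = exp(i*(s-t)), and sums of them are collapsed using the identity that for every m > 1 the m distinct m-th roots of unity sum to 0, e.g. 1 + exp(2*I*pi/3) + exp(-2*I*pi/3) = 0.)
A character is irreducible iff <chi, chi> = 1, so this representation is reducible.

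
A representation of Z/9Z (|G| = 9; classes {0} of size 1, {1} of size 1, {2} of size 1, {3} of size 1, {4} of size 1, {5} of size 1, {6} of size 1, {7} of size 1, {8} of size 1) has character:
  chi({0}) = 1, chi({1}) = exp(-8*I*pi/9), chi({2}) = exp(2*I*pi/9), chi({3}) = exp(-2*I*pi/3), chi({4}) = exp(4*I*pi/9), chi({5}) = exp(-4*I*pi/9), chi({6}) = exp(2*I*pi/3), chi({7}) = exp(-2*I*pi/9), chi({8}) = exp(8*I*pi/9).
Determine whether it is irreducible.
Irreducible: <chi, chi> = 1.

Explanation: <chi, chi> = (1/|G|) sum_C |C| * |chi(C)|^2 = (1/9)[1*|1|^2 + 1*|exp(-8*I*pi/9)|^2 + 1*|exp(2*I*pi/9)|^2 + 1*|exp(-2*I*pi/3)|^2 + 1*|exp(4*I*pi/9)|^2 + 1*|exp(-4*I*pi/9)|^2 + 1*|exp(2*I*pi/3)|^2 + 1*|exp(-2*I*pi/9)|^2 + 1*|exp(8*I*pi/9)|^2]
  = (1/9)[(1) + (1) + (1) + (1) + (1) + (1) + (1) + (1) + (1)] = 9/9 = 1.
(Exp terms are combined using exp(i*s)*conj(exp(i*t)) = exp(i*(s-t)), and sums of them are collapsed using the identity that for every m > 1 the m distinct m-th roots of unity sum to 0, e.g. 1 + exp(2*I*pi/3) + exp(-2*I*pi/3) = 0.)
A character is irreducible iff <chi, chi> = 1, so this representation is irreducible.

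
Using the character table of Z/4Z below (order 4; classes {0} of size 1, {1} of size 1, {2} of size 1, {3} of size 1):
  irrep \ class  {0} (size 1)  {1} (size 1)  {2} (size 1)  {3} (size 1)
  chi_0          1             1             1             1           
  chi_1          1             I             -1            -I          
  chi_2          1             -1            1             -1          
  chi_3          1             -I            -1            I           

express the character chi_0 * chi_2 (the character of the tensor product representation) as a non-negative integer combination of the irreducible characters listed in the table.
chi_0 tensor chi_2 = chi_2 (all other irreducibles have multiplicity 0).

Derivation: The character of a tensor product is the pointwise product (chi_0 * chi_2)(C) = chi_0(C) * chi_2(C):
  {0}: (1)*(1), {1}: (1)*(-1), {2}: (1)*(1), {3}: (1)*(-1)
so (chi_0 * chi_2) takes values
  {0} -> 1, {1} -> -1, {2} -> 1, {3} -> -1.
Now take the inner product of this character with each irreducible chi from the table, <chi_0*chi_2, chi> = (1/4) sum_C |C| (chi_0*chi_2)(C) conj(chi(C)):
  <chi_0*chi_2, chi_0> = (1/4)[1*(1)*conj(1) + 1*(-1)*conj(1) + 1*(1)*conj(1) + 1*(-1)*conj(1)]
      = (1/4)[(1) + (-1) + (1) + (-1)] = 0/4 = 0
  <chi_0*chi_2, chi_1> = (1/4)[1*(1)*conj(1) + 1*(-1)*conj(I) + 1*(1)*conj(-1) + 1*(-1)*conj(-I)]
      = (1/4)[(1) + (I) + (-1) + (-I)] = 0/4 = 0
  <chi_0*chi_2, chi_2> = (1/4)[1*(1)*conj(1) + 1*(-1)*conj(-1) + 1*(1)*conj(1) + 1*(-1)*conj(-1)]
      = (1/4)[(1) + (1) + (1) + (1)] = 4/4 = 1
  <chi_0*chi_2, chi_3> = (1/4)[1*(1)*conj(1) + 1*(-1)*conj(-I) + 1*(1)*conj(-1) + 1*(-1)*conj(I)]
      = (1/4)[(1) + (-I) + (-1) + (I)] = 0/4 = 0
(Exp terms are combined using exp(i*s)*conj(exp(i*t)) = exp(i*(s-t)), and sums of them are collapsed using the identity that for every m > 1 the m distinct m-th roots of unity sum to 0, e.g. 1 + exp(2*I*pi/3) + exp(-2*I*pi/3) = 0.)
Hence the multiplicities are chi_2: 1. Dimension check: dim(chi_0)*dim(chi_2) = 1*1 = 1 and sum (mult * dim) = 1*1 = 1.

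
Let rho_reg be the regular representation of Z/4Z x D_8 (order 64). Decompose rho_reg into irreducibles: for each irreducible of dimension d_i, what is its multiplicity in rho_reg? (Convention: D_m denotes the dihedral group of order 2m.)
Each irreducible V_i of dimension d_i appears with multiplicity d_i, i.e. rho_reg = (direct sum over all irreducibles V_i) d_i V_i. The irreducible dimensions for Z/4Z x D_8 are 1, 1, 1, 1, 1, 1, 1, 1, 1, 1, 1, 1, 1, 1, 1, 1, 2, 2, 2, 2, 2, 2, 2, 2, 2, 2, 2, 2: 16 irreducibles of dimension 1, each with multiplicity 1; 12 irreducibles of dimension 2, each with multiplicity 2. Total dimension 16*1*1 + 12*2*2 = 64 = |G|.

Explanation: General theorem: in the regular representation of a finite group G, each irreducible appears with multiplicity equal to its dimension. Check: dim(rho_reg) = sum d_i^2 = 1 + 1 + 1 + 1 + 1 + 1 + 1 + 1 + 1 + 1 + 1 + 1 + 1 + 1 + 1 + 1 + 4 + 4 + 4 + 4 + 4 + 4 + 4 + 4 + 4 + 4 + 4 + 4 = 64 = |G|.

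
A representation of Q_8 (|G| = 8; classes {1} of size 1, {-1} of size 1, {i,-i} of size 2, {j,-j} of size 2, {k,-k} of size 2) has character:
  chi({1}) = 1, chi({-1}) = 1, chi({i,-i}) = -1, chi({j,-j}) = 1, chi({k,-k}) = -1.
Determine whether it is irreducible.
Irreducible: <chi, chi> = 1.

Reasoning: <chi, chi> = (1/|G|) sum_C |C| * |chi(C)|^2 = (1/8)[1*|1|^2 + 1*|1|^2 + 2*|-1|^2 + 2*|1|^2 + 2*|-1|^2]
  = (1/8)[(1) + (1) + (2) + (2) + (2)] = 8/8 = 1.
A character is irreducible iff <chi, chi> = 1, so this representation is irreducible.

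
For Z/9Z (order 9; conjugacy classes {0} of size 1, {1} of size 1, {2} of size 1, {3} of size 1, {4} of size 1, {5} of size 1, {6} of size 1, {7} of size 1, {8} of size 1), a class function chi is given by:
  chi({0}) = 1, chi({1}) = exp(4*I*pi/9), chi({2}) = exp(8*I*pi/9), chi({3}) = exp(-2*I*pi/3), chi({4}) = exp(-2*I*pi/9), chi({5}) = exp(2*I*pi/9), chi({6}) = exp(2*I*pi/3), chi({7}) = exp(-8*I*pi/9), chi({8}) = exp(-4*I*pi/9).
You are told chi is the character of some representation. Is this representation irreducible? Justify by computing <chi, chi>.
Irreducible: <chi, chi> = 1.

Working: <chi, chi> = (1/|G|) sum_C |C| * |chi(C)|^2 = (1/9)[1*|1|^2 + 1*|exp(4*I*pi/9)|^2 + 1*|exp(8*I*pi/9)|^2 + 1*|exp(-2*I*pi/3)|^2 + 1*|exp(-2*I*pi/9)|^2 + 1*|exp(2*I*pi/9)|^2 + 1*|exp(2*I*pi/3)|^2 + 1*|exp(-8*I*pi/9)|^2 + 1*|exp(-4*I*pi/9)|^2]
  = (1/9)[(1) + (1) + (1) + (1) + (1) + (1) + (1) + (1) + (1)] = 9/9 = 1.
(Exp terms are combined using exp(i*s)*conj(exp(i*t)) = exp(i*(s-t)), and sums of them are collapsed using the identity that for every m > 1 the m distinct m-th roots of unity sum to 0, e.g. 1 + exp(2*I*pi/3) + exp(-2*I*pi/3) = 0.)
A character is irreducible iff <chi, chi> = 1, so this representation is irreducible.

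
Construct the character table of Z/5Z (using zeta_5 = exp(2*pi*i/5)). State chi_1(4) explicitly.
Character table of Z/5Z (irreps indexed chi_0,...,chi_4 with chi_k(m) = zeta_5^(k*m), zeta_5 = exp(2*pi*i/5)):
  irrep \ class  {0} (size 1)  {1} (size 1)    {2} (size 1)    {3} (size 1)    {4} (size 1)  
  chi_0          1             1               1               1               1             
  chi_1          1             exp(2*I*pi/5)   exp(4*I*pi/5)   exp(-4*I*pi/5)  exp(-2*I*pi/5)
  chi_2          1             exp(4*I*pi/5)   exp(-2*I*pi/5)  exp(2*I*pi/5)   exp(-4*I*pi/5)
  chi_3          1             exp(-4*I*pi/5)  exp(2*I*pi/5)   exp(-2*I*pi/5)  exp(4*I*pi/5) 
  chi_4          1             exp(-2*I*pi/5)  exp(-4*I*pi/5)  exp(4*I*pi/5)   exp(2*I*pi/5) 

Spot check: chi_1(4) = zeta_5^(1*4) = zeta_5^4 = exp(-2*I*pi/5).

Derivation: Z/5Z is abelian, so all 5 irreducible complex representations are 1-dimensional. They are given by chi_k(m) = zeta_5^(k*m) for k = 0,...,4. Row orthogonality: sum_m chi_k(m) conj(chi_l(m)) = 5 * [k = l].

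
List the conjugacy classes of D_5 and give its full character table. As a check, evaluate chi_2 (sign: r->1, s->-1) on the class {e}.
Conjugacy classes: {e} of size 1, {r^1, r^4} of size 2, {r^2, r^3} of size 2, {s, sr, ..., sr^4} of size 5.
Character table:
  irrep \ class              {e} (size 1)  {r^1, r^4} (size 2)  {r^2, r^3} (size 2)  {s, sr, ..., sr^4} (size 5)
  chi_1 (triv)               1             1                    1                    1                          
  chi_2 (sign: r->1, s->-1)  1             1                    1                    -1                         
  chi_3 (2d, j=1)            2             -1/2 + sqrt(5)/2     -sqrt(5)/2 - 1/2     0                          
  chi_4 (2d, j=2)            2             -sqrt(5)/2 - 1/2     -1/2 + sqrt(5)/2     0                          

Spot check: chi_2 (sign: r->1, s->-1) on {e} = 1.

Argument: D_5 has order 2*5 = 10 with 4 conjugacy classes, hence 4 irreducibles. Sum of squared dims 1 + 1 + 4 + 4 = 10 = |G|. Linear characters come from the abelianisation; the 2-dimensional irreps have character r^k -> 2*cos(2*pi*j*k/5), reflections -> 0.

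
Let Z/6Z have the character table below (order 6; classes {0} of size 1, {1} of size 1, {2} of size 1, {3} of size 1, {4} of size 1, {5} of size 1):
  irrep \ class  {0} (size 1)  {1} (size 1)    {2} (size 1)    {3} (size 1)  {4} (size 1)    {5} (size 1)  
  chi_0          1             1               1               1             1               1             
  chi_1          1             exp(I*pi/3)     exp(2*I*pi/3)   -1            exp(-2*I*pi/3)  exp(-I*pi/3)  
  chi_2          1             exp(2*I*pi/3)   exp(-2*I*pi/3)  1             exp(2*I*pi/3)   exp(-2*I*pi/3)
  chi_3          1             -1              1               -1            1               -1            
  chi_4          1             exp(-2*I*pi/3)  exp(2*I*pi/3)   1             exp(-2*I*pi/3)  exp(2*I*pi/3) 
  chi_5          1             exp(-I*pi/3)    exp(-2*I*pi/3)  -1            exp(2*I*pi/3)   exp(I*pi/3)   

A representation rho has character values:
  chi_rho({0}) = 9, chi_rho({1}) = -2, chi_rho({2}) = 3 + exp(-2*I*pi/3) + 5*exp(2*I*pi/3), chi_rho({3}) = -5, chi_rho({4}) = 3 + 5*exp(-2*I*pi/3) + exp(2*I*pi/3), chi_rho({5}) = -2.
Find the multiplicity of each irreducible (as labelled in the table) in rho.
Multiplicities: chi_0: 0, chi_1: 3, chi_2: 0, chi_3: 3, chi_4: 2, chi_5: 1.

Solution. Use <chi_rho, chi> = (1/|G|) sum_C |C| * chi_rho(C) * conj(chi(C)) with |G| = 6 for each irreducible chi in the table:
  <chi_rho, chi_0> = (1/6)[1*(9)*conj(1) + 1*(-2)*conj(1) + 1*(3 + exp(-2*I*pi/3) + 5*exp(2*I*pi/3))*conj(1) + 1*(-5)*conj(1) + 1*(3 + 5*exp(-2*I*pi/3) + exp(2*I*pi/3))*conj(1) + 1*(-2)*conj(1)]
      = (1/6)[(9) + (-2) + (3 + exp(-2*I*pi/3) + 5*exp(2*I*pi/3)) + (-5) + (3 + 5*exp(-2*I*pi/3) + exp(2*I*pi/3)) + (-2)] = 0/6 = 0
  <chi_rho, chi_1> = (1/6)[1*(9)*conj(1) + 1*(-2)*conj(exp(I*pi/3)) + 1*(3 + exp(-2*I*pi/3) + 5*exp(2*I*pi/3))*conj(exp(2*I*pi/3)) + 1*(-5)*conj(-1) + 1*(3 + 5*exp(-2*I*pi/3) + exp(2*I*pi/3))*conj(exp(-2*I*pi/3)) + 1*(-2)*conj(exp(-I*pi/3))]
      = (1/6)[(9) + (1 + exp(-2*I*pi/3) - 3*exp(-I*pi/3)) + (5 + 3*exp(-2*I*pi/3) + exp(2*I*pi/3)) + (5) + (5 + exp(-2*I*pi/3) + 3*exp(2*I*pi/3)) + (1 - 3*exp(I*pi/3) + exp(2*I*pi/3))] = 18/6 = 3
  <chi_rho, chi_2> = (1/6)[1*(9)*conj(1) + 1*(-2)*conj(exp(2*I*pi/3)) + 1*(3 + exp(-2*I*pi/3) + 5*exp(2*I*pi/3))*conj(exp(-2*I*pi/3)) + 1*(-5)*conj(1) + 1*(3 + 5*exp(-2*I*pi/3) + exp(2*I*pi/3))*conj(exp(2*I*pi/3)) + 1*(-2)*conj(exp(-2*I*pi/3))]
      = (1/6)[(9) + (-1 + 3*exp(-I*pi/3) + 2*exp(2*I*pi/3) - 3*exp(-2*I*pi/3)) + (1 + 5*exp(-2*I*pi/3) + 3*exp(2*I*pi/3)) + (-5) + (1 + 3*exp(-2*I*pi/3) + 5*exp(2*I*pi/3)) + (-1 - 3*exp(2*I*pi/3) + 2*exp(-2*I*pi/3) + 3*exp(I*pi/3))] = 0/6 = 0
  <chi_rho, chi_3> = (1/6)[1*(9)*conj(1) + 1*(-2)*conj(-1) + 1*(3 + exp(-2*I*pi/3) + 5*exp(2*I*pi/3))*conj(1) + 1*(-5)*conj(-1) + 1*(3 + 5*exp(-2*I*pi/3) + exp(2*I*pi/3))*conj(1) + 1*(-2)*conj(-1)]
      = (1/6)[(9) + (2) + (3 + exp(-2*I*pi/3) + 5*exp(2*I*pi/3)) + (5) + (3 + 5*exp(-2*I*pi/3) + exp(2*I*pi/3)) + (2)] = 18/6 = 3
  <chi_rho, chi_4> = (1/6)[1*(9)*conj(1) + 1*(-2)*conj(exp(-2*I*pi/3)) + 1*(3 + exp(-2*I*pi/3) + 5*exp(2*I*pi/3))*conj(exp(2*I*pi/3)) + 1*(-5)*conj(1) + 1*(3 + 5*exp(-2*I*pi/3) + exp(2*I*pi/3))*conj(exp(-2*I*pi/3)) + 1*(-2)*conj(exp(2*I*pi/3))]
      = (1/6)[(9) + (-1 - 3*exp(2*I*pi/3) + exp(I*pi/3)) + (5 + 3*exp(-2*I*pi/3) + exp(2*I*pi/3)) + (-5) + (5 + exp(-2*I*pi/3) + 3*exp(2*I*pi/3)) + (-1 + exp(-I*pi/3) - 3*exp(-2*I*pi/3))] = 12/6 = 2
  <chi_rho, chi_5> = (1/6)[1*(9)*conj(1) + 1*(-2)*conj(exp(-I*pi/3)) + 1*(3 + exp(-2*I*pi/3) + 5*exp(2*I*pi/3))*conj(exp(-2*I*pi/3)) + 1*(-5)*conj(-1) + 1*(3 + 5*exp(-2*I*pi/3) + exp(2*I*pi/3))*conj(exp(2*I*pi/3)) + 1*(-2)*conj(exp(I*pi/3))]
      = (1/6)[(9) + (1 - 3*exp(I*pi/3) + 2*exp(-I*pi/3) + 3*exp(2*I*pi/3)) + (1 + 5*exp(-2*I*pi/3) + 3*exp(2*I*pi/3)) + (5) + (1 + 3*exp(-2*I*pi/3) + 5*exp(2*I*pi/3)) + (1 + 3*exp(-2*I*pi/3) + 2*exp(I*pi/3) - 3*exp(-I*pi/3))] = 6/6 = 1
(Exp terms are combined using exp(i*s)*conj(exp(i*t)) = exp(i*(s-t)), and sums of them are collapsed using the identity that for every m > 1 the m distinct m-th roots of unity sum to 0, e.g. 1 + exp(2*I*pi/3) + exp(-2*I*pi/3) = 0.)
Dimension check: dim(rho) = sum (mult * dim) = 0*1 + 3*1 + 0*1 + 3*1 + 2*1 + 1*1 = 9 = chi_rho(e) = 9.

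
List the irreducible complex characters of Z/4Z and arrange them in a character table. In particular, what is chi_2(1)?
Character table of Z/4Z (irreps indexed chi_0,...,chi_3 with chi_k(m) = zeta_4^(k*m), zeta_4 = exp(2*pi*i/4)):
  irrep \ class  {0} (size 1)  {1} (size 1)  {2} (size 1)  {3} (size 1)
  chi_0          1             1             1             1           
  chi_1          1             I             -1            -I          
  chi_2          1             -1            1             -1          
  chi_3          1             -I            -1            I           

Spot check: chi_2(1) = zeta_4^(2*1) = zeta_4^2 = -1.

Justification: Z/4Z is abelian, so all 4 irreducible complex representations are 1-dimensional. They are given by chi_k(m) = zeta_4^(k*m) for k = 0,...,3. Row orthogonality: sum_m chi_k(m) conj(chi_l(m)) = 4 * [k = l].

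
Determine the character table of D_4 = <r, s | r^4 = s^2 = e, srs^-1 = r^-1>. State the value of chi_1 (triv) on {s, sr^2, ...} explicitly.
Conjugacy classes: {e} of size 1, {r^2} of size 1, {r^1, r^3} of size 2, {s, sr^2, ...} of size 2, {sr, sr^3, ...} of size 2.
Character table:
  irrep \ class              {e} (size 1)  {r^2} (size 1)  {r^1, r^3} (size 2)  {s, sr^2, ...} (size 2)  {sr, sr^3, ...} (size 2)
  chi_1 (triv)               1             1               1                    1                        1                       
  chi_2 (sign: r->1, s->-1)  1             1               1                    -1                       -1                      
  chi_3 (r->-1, s->1)        1             1               -1                   1                        -1                      
  chi_4 (r->-1, s->-1)       1             1               -1                   -1                       1                       
  chi_5 (2d, j=1)            2             -2              0                    0                        0                       

Spot check: chi_1 (triv) on {s, sr^2, ...} = 1.

Solution. D_4 has order 2*4 = 8 with 5 conjugacy classes, hence 5 irreducibles. Sum of squared dims 1 + 1 + 1 + 1 + 4 = 8 = |G|. Linear characters come from the abelianisation; the 2-dimensional irreps have character r^k -> 2*cos(2*pi*j*k/4), reflections -> 0.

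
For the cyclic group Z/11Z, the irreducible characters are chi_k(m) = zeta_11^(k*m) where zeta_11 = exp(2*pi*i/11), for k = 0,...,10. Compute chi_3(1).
chi_3(1) = zeta_11^3 = exp(6*I*pi/11)

Explanation: chi_3(1) = zeta_11^(3*1) = zeta_11^3. Since zeta_11^11 = 1, this equals zeta_11^3 = exp(2*pi*i*3/11) = exp(6*I*pi/11).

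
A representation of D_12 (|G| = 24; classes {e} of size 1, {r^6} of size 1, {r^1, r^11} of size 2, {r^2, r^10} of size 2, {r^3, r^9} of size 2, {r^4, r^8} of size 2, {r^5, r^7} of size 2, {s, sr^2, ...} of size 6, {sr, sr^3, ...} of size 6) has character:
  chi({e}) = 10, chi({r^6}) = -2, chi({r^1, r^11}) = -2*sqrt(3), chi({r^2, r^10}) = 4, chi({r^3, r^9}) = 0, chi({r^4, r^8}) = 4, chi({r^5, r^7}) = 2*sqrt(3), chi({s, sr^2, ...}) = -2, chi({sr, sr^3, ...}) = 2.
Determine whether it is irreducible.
Not irreducible (reducible): <chi, chi> = 11 > 1.

Explanation: <chi, chi> = (1/|G|) sum_C |C| * |chi(C)|^2 = (1/24)[1*|10|^2 + 1*|-2|^2 + 2*|-2*sqrt(3)|^2 + 2*|4|^2 + 2*|0|^2 + 2*|4|^2 + 2*|2*sqrt(3)|^2 + 6*|-2|^2 + 6*|2|^2]
  = (1/24)[(100) + (4) + (24) + (32) + (0) + (32) + (24) + (24) + (24)] = 264/24 = 11.
A character is irreducible iff <chi, chi> = 1, so this representation is reducible.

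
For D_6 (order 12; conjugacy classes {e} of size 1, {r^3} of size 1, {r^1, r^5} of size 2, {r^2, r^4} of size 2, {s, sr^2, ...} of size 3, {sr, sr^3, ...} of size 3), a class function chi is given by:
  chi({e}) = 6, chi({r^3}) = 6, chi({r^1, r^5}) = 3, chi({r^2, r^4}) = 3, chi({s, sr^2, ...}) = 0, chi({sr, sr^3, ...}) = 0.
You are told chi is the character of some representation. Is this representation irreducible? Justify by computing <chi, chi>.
Not irreducible (reducible): <chi, chi> = 9 > 1.

Justification: <chi, chi> = (1/|G|) sum_C |C| * |chi(C)|^2 = (1/12)[1*|6|^2 + 1*|6|^2 + 2*|3|^2 + 2*|3|^2 + 3*|0|^2 + 3*|0|^2]
  = (1/12)[(36) + (36) + (18) + (18) + (0) + (0)] = 108/12 = 9.
A character is irreducible iff <chi, chi> = 1, so this representation is reducible.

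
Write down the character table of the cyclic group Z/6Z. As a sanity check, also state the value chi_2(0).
Character table of Z/6Z (irreps indexed chi_0,...,chi_5 with chi_k(m) = zeta_6^(k*m), zeta_6 = exp(2*pi*i/6)):
  irrep \ class  {0} (size 1)  {1} (size 1)    {2} (size 1)    {3} (size 1)  {4} (size 1)    {5} (size 1)  
  chi_0          1             1               1               1             1               1             
  chi_1          1             exp(I*pi/3)     exp(2*I*pi/3)   -1            exp(-2*I*pi/3)  exp(-I*pi/3)  
  chi_2          1             exp(2*I*pi/3)   exp(-2*I*pi/3)  1             exp(2*I*pi/3)   exp(-2*I*pi/3)
  chi_3          1             -1              1               -1            1               -1            
  chi_4          1             exp(-2*I*pi/3)  exp(2*I*pi/3)   1             exp(-2*I*pi/3)  exp(2*I*pi/3) 
  chi_5          1             exp(-I*pi/3)    exp(-2*I*pi/3)  -1            exp(2*I*pi/3)   exp(I*pi/3)   

Spot check: chi_2(0) = zeta_6^(2*0) = zeta_6^0 = 1.

Z/6Z is abelian, so all 6 irreducible complex representations are 1-dimensional. They are given by chi_k(m) = zeta_6^(k*m) for k = 0,...,5. Row orthogonality: sum_m chi_k(m) conj(chi_l(m)) = 6 * [k = l].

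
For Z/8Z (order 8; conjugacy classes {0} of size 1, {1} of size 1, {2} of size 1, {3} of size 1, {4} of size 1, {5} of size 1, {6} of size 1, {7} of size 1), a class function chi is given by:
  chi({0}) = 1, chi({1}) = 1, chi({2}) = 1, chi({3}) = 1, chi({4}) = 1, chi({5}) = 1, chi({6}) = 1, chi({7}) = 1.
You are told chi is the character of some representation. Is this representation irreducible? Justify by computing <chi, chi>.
Irreducible: <chi, chi> = 1.

Justification: <chi, chi> = (1/|G|) sum_C |C| * |chi(C)|^2 = (1/8)[1*|1|^2 + 1*|1|^2 + 1*|1|^2 + 1*|1|^2 + 1*|1|^2 + 1*|1|^2 + 1*|1|^2 + 1*|1|^2]
  = (1/8)[(1) + (1) + (1) + (1) + (1) + (1) + (1) + (1)] = 8/8 = 1.
(Exp terms are combined using exp(i*s)*conj(exp(i*t)) = exp(i*(s-t)), and sums of them are collapsed using the identity that for every m > 1 the m distinct m-th roots of unity sum to 0, e.g. 1 + exp(2*I*pi/3) + exp(-2*I*pi/3) = 0.)
A character is irreducible iff <chi, chi> = 1, so this representation is irreducible.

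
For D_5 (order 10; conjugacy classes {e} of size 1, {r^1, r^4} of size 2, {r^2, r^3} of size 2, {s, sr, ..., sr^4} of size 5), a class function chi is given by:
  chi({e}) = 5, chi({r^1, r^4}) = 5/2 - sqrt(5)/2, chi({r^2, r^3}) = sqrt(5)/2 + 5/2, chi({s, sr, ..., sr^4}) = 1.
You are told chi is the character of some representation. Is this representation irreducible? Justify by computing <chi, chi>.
Not irreducible (reducible): <chi, chi> = 6 > 1.

Proof sketch: <chi, chi> = (1/|G|) sum_C |C| * |chi(C)|^2 = (1/10)[1*|5|^2 + 2*|5/2 - sqrt(5)/2|^2 + 2*|sqrt(5)/2 + 5/2|^2 + 5*|1|^2]
  = (1/10)[(25) + (15 - 5*sqrt(5)) + (5*sqrt(5) + 15) + (5)] = 60/10 = 6.
A character is irreducible iff <chi, chi> = 1, so this representation is reducible.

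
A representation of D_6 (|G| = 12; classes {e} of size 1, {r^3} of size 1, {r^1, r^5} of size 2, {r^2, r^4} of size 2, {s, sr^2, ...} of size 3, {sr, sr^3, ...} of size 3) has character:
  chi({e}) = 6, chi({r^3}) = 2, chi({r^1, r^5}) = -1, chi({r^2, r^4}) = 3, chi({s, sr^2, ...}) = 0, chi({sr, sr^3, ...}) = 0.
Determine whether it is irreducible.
Not irreducible (reducible): <chi, chi> = 5 > 1.

Explanation: <chi, chi> = (1/|G|) sum_C |C| * |chi(C)|^2 = (1/12)[1*|6|^2 + 1*|2|^2 + 2*|-1|^2 + 2*|3|^2 + 3*|0|^2 + 3*|0|^2]
  = (1/12)[(36) + (4) + (2) + (18) + (0) + (0)] = 60/12 = 5.
A character is irreducible iff <chi, chi> = 1, so this representation is reducible.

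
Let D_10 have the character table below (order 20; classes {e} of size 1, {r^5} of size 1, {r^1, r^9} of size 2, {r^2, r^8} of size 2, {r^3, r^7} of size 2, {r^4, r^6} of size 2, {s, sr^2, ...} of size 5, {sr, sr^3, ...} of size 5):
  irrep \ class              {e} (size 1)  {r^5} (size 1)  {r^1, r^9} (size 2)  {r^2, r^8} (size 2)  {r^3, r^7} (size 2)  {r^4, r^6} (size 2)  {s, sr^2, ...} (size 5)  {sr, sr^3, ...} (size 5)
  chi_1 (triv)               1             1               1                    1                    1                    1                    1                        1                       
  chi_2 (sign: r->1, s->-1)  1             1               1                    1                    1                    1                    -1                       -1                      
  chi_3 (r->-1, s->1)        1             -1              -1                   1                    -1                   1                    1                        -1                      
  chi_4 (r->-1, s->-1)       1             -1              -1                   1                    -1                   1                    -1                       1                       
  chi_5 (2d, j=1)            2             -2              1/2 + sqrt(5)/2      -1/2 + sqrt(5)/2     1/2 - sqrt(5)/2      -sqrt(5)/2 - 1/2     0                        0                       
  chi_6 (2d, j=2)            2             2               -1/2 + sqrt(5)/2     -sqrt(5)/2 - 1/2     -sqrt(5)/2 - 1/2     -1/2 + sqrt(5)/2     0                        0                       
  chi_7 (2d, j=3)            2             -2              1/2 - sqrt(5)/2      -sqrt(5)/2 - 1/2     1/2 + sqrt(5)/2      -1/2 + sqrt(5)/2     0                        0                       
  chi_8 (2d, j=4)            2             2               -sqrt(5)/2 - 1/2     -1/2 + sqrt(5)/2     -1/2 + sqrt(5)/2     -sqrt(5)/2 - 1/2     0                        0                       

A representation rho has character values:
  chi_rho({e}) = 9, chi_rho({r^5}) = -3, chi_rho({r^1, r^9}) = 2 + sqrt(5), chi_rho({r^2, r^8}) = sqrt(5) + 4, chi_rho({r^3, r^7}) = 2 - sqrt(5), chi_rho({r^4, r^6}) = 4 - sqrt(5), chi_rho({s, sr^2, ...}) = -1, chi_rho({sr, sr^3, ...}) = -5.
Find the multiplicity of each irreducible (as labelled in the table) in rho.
Multiplicities: chi_1: 0, chi_2: 3, chi_3: 2, chi_4: 0, chi_5: 2, chi_6: 0, chi_7: 0, chi_8: 0.

Details: Use <chi_rho, chi> = (1/|G|) sum_C |C| * chi_rho(C) * conj(chi(C)) with |G| = 20 for each irreducible chi in the table:
  <chi_rho, chi_1> = (1/20)[1*(9)*conj(1) + 1*(-3)*conj(1) + 2*(2 + sqrt(5))*conj(1) + 2*(sqrt(5) + 4)*conj(1) + 2*(2 - sqrt(5))*conj(1) + 2*(4 - sqrt(5))*conj(1) + 5*(-1)*conj(1) + 5*(-5)*conj(1)]
      = (1/20)[(9) + (-3) + (4 + 2*sqrt(5)) + (2*sqrt(5) + 8) + (4 - 2*sqrt(5)) + (8 - 2*sqrt(5)) + (-5) + (-25)] = 0/20 = 0
  <chi_rho, chi_2> = (1/20)[1*(9)*conj(1) + 1*(-3)*conj(1) + 2*(2 + sqrt(5))*conj(1) + 2*(sqrt(5) + 4)*conj(1) + 2*(2 - sqrt(5))*conj(1) + 2*(4 - sqrt(5))*conj(1) + 5*(-1)*conj(-1) + 5*(-5)*conj(-1)]
      = (1/20)[(9) + (-3) + (4 + 2*sqrt(5)) + (2*sqrt(5) + 8) + (4 - 2*sqrt(5)) + (8 - 2*sqrt(5)) + (5) + (25)] = 60/20 = 3
  <chi_rho, chi_3> = (1/20)[1*(9)*conj(1) + 1*(-3)*conj(-1) + 2*(2 + sqrt(5))*conj(-1) + 2*(sqrt(5) + 4)*conj(1) + 2*(2 - sqrt(5))*conj(-1) + 2*(4 - sqrt(5))*conj(1) + 5*(-1)*conj(1) + 5*(-5)*conj(-1)]
      = (1/20)[(9) + (3) + (-2*sqrt(5) - 4) + (2*sqrt(5) + 8) + (-4 + 2*sqrt(5)) + (8 - 2*sqrt(5)) + (-5) + (25)] = 40/20 = 2
  <chi_rho, chi_4> = (1/20)[1*(9)*conj(1) + 1*(-3)*conj(-1) + 2*(2 + sqrt(5))*conj(-1) + 2*(sqrt(5) + 4)*conj(1) + 2*(2 - sqrt(5))*conj(-1) + 2*(4 - sqrt(5))*conj(1) + 5*(-1)*conj(-1) + 5*(-5)*conj(1)]
      = (1/20)[(9) + (3) + (-2*sqrt(5) - 4) + (2*sqrt(5) + 8) + (-4 + 2*sqrt(5)) + (8 - 2*sqrt(5)) + (5) + (-25)] = 0/20 = 0
  <chi_rho, chi_5> = (1/20)[1*(9)*conj(2) + 1*(-3)*conj(-2) + 2*(2 + sqrt(5))*conj(1/2 + sqrt(5)/2) + 2*(sqrt(5) + 4)*conj(-1/2 + sqrt(5)/2) + 2*(2 - sqrt(5))*conj(1/2 - sqrt(5)/2) + 2*(4 - sqrt(5))*conj(-sqrt(5)/2 - 1/2) + 5*(-1)*conj(0) + 5*(-5)*conj(0)]
      = (1/20)[(18) + (6) + (3*sqrt(5) + 7) + (1 + 3*sqrt(5)) + (7 - 3*sqrt(5)) + (1 - 3*sqrt(5)) + (0) + (0)] = 40/20 = 2
  <chi_rho, chi_6> = (1/20)[1*(9)*conj(2) + 1*(-3)*conj(2) + 2*(2 + sqrt(5))*conj(-1/2 + sqrt(5)/2) + 2*(sqrt(5) + 4)*conj(-sqrt(5)/2 - 1/2) + 2*(2 - sqrt(5))*conj(-sqrt(5)/2 - 1/2) + 2*(4 - sqrt(5))*conj(-1/2 + sqrt(5)/2) + 5*(-1)*conj(0) + 5*(-5)*conj(0)]
      = (1/20)[(18) + (-6) + (sqrt(5) + 3) + (-5*sqrt(5) - 9) + (3 - sqrt(5)) + (-9 + 5*sqrt(5)) + (0) + (0)] = 0/20 = 0
  <chi_rho, chi_7> = (1/20)[1*(9)*conj(2) + 1*(-3)*conj(-2) + 2*(2 + sqrt(5))*conj(1/2 - sqrt(5)/2) + 2*(sqrt(5) + 4)*conj(-sqrt(5)/2 - 1/2) + 2*(2 - sqrt(5))*conj(1/2 + sqrt(5)/2) + 2*(4 - sqrt(5))*conj(-1/2 + sqrt(5)/2) + 5*(-1)*conj(0) + 5*(-5)*conj(0)]
      = (1/20)[(18) + (6) + (-3 - sqrt(5)) + (-5*sqrt(5) - 9) + (-3 + sqrt(5)) + (-9 + 5*sqrt(5)) + (0) + (0)] = 0/20 = 0
  <chi_rho, chi_8> = (1/20)[1*(9)*conj(2) + 1*(-3)*conj(2) + 2*(2 + sqrt(5))*conj(-sqrt(5)/2 - 1/2) + 2*(sqrt(5) + 4)*conj(-1/2 + sqrt(5)/2) + 2*(2 - sqrt(5))*conj(-1/2 + sqrt(5)/2) + 2*(4 - sqrt(5))*conj(-sqrt(5)/2 - 1/2) + 5*(-1)*conj(0) + 5*(-5)*conj(0)]
      = (1/20)[(18) + (-6) + (-7 - 3*sqrt(5)) + (1 + 3*sqrt(5)) + (-7 + 3*sqrt(5)) + (1 - 3*sqrt(5)) + (0) + (0)] = 0/20 = 0
Dimension check: dim(rho) = sum (mult * dim) = 0*1 + 3*1 + 2*1 + 0*1 + 2*2 + 0*2 + 0*2 + 0*2 = 9 = chi_rho(e) = 9.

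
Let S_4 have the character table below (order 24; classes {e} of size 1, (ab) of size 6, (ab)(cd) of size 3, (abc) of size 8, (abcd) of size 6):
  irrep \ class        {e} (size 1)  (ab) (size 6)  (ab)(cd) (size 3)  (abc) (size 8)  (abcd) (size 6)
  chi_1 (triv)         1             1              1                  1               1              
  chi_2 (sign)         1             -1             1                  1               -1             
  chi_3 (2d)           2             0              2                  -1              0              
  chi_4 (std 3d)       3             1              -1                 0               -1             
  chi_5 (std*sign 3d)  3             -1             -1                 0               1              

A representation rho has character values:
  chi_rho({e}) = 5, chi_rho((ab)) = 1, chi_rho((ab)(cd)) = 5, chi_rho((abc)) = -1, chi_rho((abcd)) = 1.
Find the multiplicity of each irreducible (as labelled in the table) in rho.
Multiplicities: chi_1: 1, chi_2: 0, chi_3: 2, chi_4: 0, chi_5: 0.

Argument: Use <chi_rho, chi> = (1/|G|) sum_C |C| * chi_rho(C) * conj(chi(C)) with |G| = 24 for each irreducible chi in the table:
  <chi_rho, chi_1> = (1/24)[1*(5)*conj(1) + 6*(1)*conj(1) + 3*(5)*conj(1) + 8*(-1)*conj(1) + 6*(1)*conj(1)]
      = (1/24)[(5) + (6) + (15) + (-8) + (6)] = 24/24 = 1
  <chi_rho, chi_2> = (1/24)[1*(5)*conj(1) + 6*(1)*conj(-1) + 3*(5)*conj(1) + 8*(-1)*conj(1) + 6*(1)*conj(-1)]
      = (1/24)[(5) + (-6) + (15) + (-8) + (-6)] = 0/24 = 0
  <chi_rho, chi_3> = (1/24)[1*(5)*conj(2) + 6*(1)*conj(0) + 3*(5)*conj(2) + 8*(-1)*conj(-1) + 6*(1)*conj(0)]
      = (1/24)[(10) + (0) + (30) + (8) + (0)] = 48/24 = 2
  <chi_rho, chi_4> = (1/24)[1*(5)*conj(3) + 6*(1)*conj(1) + 3*(5)*conj(-1) + 8*(-1)*conj(0) + 6*(1)*conj(-1)]
      = (1/24)[(15) + (6) + (-15) + (0) + (-6)] = 0/24 = 0
  <chi_rho, chi_5> = (1/24)[1*(5)*conj(3) + 6*(1)*conj(-1) + 3*(5)*conj(-1) + 8*(-1)*conj(0) + 6*(1)*conj(1)]
      = (1/24)[(15) + (-6) + (-15) + (0) + (6)] = 0/24 = 0
Dimension check: dim(rho) = sum (mult * dim) = 1*1 + 0*1 + 2*2 + 0*3 + 0*3 = 5 = chi_rho(e) = 5.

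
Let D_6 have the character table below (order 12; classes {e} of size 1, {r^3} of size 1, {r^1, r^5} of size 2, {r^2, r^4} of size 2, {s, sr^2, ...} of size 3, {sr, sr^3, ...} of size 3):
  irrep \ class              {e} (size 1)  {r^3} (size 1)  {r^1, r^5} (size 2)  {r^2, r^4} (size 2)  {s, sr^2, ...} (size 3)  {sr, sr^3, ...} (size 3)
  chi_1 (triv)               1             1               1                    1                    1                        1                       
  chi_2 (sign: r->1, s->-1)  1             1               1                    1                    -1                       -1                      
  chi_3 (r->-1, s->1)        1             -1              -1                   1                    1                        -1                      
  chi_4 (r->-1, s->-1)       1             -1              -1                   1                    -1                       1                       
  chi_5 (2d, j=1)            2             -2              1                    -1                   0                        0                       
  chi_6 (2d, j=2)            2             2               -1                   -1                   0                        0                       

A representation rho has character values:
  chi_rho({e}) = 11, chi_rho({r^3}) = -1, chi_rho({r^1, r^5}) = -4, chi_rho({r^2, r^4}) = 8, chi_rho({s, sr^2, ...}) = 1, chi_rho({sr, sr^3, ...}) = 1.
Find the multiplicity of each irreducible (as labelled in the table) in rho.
Multiplicities: chi_1: 2, chi_2: 1, chi_3: 3, chi_4: 3, chi_5: 0, chi_6: 1.

Justification: Use <chi_rho, chi> = (1/|G|) sum_C |C| * chi_rho(C) * conj(chi(C)) with |G| = 12 for each irreducible chi in the table:
  <chi_rho, chi_1> = (1/12)[1*(11)*conj(1) + 1*(-1)*conj(1) + 2*(-4)*conj(1) + 2*(8)*conj(1) + 3*(1)*conj(1) + 3*(1)*conj(1)]
      = (1/12)[(11) + (-1) + (-8) + (16) + (3) + (3)] = 24/12 = 2
  <chi_rho, chi_2> = (1/12)[1*(11)*conj(1) + 1*(-1)*conj(1) + 2*(-4)*conj(1) + 2*(8)*conj(1) + 3*(1)*conj(-1) + 3*(1)*conj(-1)]
      = (1/12)[(11) + (-1) + (-8) + (16) + (-3) + (-3)] = 12/12 = 1
  <chi_rho, chi_3> = (1/12)[1*(11)*conj(1) + 1*(-1)*conj(-1) + 2*(-4)*conj(-1) + 2*(8)*conj(1) + 3*(1)*conj(1) + 3*(1)*conj(-1)]
      = (1/12)[(11) + (1) + (8) + (16) + (3) + (-3)] = 36/12 = 3
  <chi_rho, chi_4> = (1/12)[1*(11)*conj(1) + 1*(-1)*conj(-1) + 2*(-4)*conj(-1) + 2*(8)*conj(1) + 3*(1)*conj(-1) + 3*(1)*conj(1)]
      = (1/12)[(11) + (1) + (8) + (16) + (-3) + (3)] = 36/12 = 3
  <chi_rho, chi_5> = (1/12)[1*(11)*conj(2) + 1*(-1)*conj(-2) + 2*(-4)*conj(1) + 2*(8)*conj(-1) + 3*(1)*conj(0) + 3*(1)*conj(0)]
      = (1/12)[(22) + (2) + (-8) + (-16) + (0) + (0)] = 0/12 = 0
  <chi_rho, chi_6> = (1/12)[1*(11)*conj(2) + 1*(-1)*conj(2) + 2*(-4)*conj(-1) + 2*(8)*conj(-1) + 3*(1)*conj(0) + 3*(1)*conj(0)]
      = (1/12)[(22) + (-2) + (8) + (-16) + (0) + (0)] = 12/12 = 1
Dimension check: dim(rho) = sum (mult * dim) = 2*1 + 1*1 + 3*1 + 3*1 + 0*2 + 1*2 = 11 = chi_rho(e) = 11.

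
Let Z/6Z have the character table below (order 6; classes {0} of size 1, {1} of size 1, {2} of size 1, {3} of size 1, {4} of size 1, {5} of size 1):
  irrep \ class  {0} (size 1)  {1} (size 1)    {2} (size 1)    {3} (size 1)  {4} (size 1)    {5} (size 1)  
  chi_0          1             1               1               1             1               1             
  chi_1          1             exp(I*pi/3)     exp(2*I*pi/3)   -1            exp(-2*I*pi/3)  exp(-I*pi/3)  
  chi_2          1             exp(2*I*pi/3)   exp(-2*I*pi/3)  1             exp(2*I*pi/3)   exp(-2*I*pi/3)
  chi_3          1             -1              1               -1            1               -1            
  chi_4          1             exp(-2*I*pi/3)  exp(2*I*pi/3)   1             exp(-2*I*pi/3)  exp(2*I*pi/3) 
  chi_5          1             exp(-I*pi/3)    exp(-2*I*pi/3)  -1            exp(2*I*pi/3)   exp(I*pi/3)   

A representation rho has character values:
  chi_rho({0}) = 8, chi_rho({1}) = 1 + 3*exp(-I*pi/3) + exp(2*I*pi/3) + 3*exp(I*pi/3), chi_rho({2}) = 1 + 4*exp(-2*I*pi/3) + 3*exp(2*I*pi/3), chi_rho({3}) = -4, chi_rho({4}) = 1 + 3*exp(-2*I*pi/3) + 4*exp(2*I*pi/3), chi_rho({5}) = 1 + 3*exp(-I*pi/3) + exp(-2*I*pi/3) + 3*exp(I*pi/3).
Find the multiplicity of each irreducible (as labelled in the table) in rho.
Multiplicities: chi_0: 1, chi_1: 3, chi_2: 1, chi_3: 0, chi_4: 0, chi_5: 3.

Details: Use <chi_rho, chi> = (1/|G|) sum_C |C| * chi_rho(C) * conj(chi(C)) with |G| = 6 for each irreducible chi in the table:
  <chi_rho, chi_0> = (1/6)[1*(8)*conj(1) + 1*(1 + 3*exp(-I*pi/3) + exp(2*I*pi/3) + 3*exp(I*pi/3))*conj(1) + 1*(1 + 4*exp(-2*I*pi/3) + 3*exp(2*I*pi/3))*conj(1) + 1*(-4)*conj(1) + 1*(1 + 3*exp(-2*I*pi/3) + 4*exp(2*I*pi/3))*conj(1) + 1*(1 + 3*exp(-I*pi/3) + exp(-2*I*pi/3) + 3*exp(I*pi/3))*conj(1)]
      = (1/6)[(8) + (1 + 3*exp(-I*pi/3) + exp(2*I*pi/3) + 3*exp(I*pi/3)) + (1 + 4*exp(-2*I*pi/3) + 3*exp(2*I*pi/3)) + (-4) + (1 + 3*exp(-2*I*pi/3) + 4*exp(2*I*pi/3)) + (1 + 3*exp(-I*pi/3) + exp(-2*I*pi/3) + 3*exp(I*pi/3))] = 6/6 = 1
  <chi_rho, chi_1> = (1/6)[1*(8)*conj(1) + 1*(1 + 3*exp(-I*pi/3) + exp(2*I*pi/3) + 3*exp(I*pi/3))*conj(exp(I*pi/3)) + 1*(1 + 4*exp(-2*I*pi/3) + 3*exp(2*I*pi/3))*conj(exp(2*I*pi/3)) + 1*(-4)*conj(-1) + 1*(1 + 3*exp(-2*I*pi/3) + 4*exp(2*I*pi/3))*conj(exp(-2*I*pi/3)) + 1*(1 + 3*exp(-I*pi/3) + exp(-2*I*pi/3) + 3*exp(I*pi/3))*conj(exp(-I*pi/3))]
      = (1/6)[(8) + (3 + 3*exp(-2*I*pi/3) + exp(-I*pi/3) + exp(I*pi/3)) + (3 + exp(-2*I*pi/3) + 4*exp(2*I*pi/3)) + (4) + (3 + 4*exp(-2*I*pi/3) + exp(2*I*pi/3)) + (3 + exp(-I*pi/3) + exp(I*pi/3) + 3*exp(2*I*pi/3))] = 18/6 = 3
  <chi_rho, chi_2> = (1/6)[1*(8)*conj(1) + 1*(1 + 3*exp(-I*pi/3) + exp(2*I*pi/3) + 3*exp(I*pi/3))*conj(exp(2*I*pi/3)) + 1*(1 + 4*exp(-2*I*pi/3) + 3*exp(2*I*pi/3))*conj(exp(-2*I*pi/3)) + 1*(-4)*conj(1) + 1*(1 + 3*exp(-2*I*pi/3) + 4*exp(2*I*pi/3))*conj(exp(2*I*pi/3)) + 1*(1 + 3*exp(-I*pi/3) + exp(-2*I*pi/3) + 3*exp(I*pi/3))*conj(exp(-2*I*pi/3))]
      = (1/6)[(8) + (-2 + 3*exp(-I*pi/3) + exp(-2*I*pi/3)) + (4 + 3*exp(-2*I*pi/3) + exp(2*I*pi/3)) + (-4) + (4 + exp(-2*I*pi/3) + 3*exp(2*I*pi/3)) + (-2 + exp(2*I*pi/3) + 3*exp(I*pi/3))] = 6/6 = 1
  <chi_rho, chi_3> = (1/6)[1*(8)*conj(1) + 1*(1 + 3*exp(-I*pi/3) + exp(2*I*pi/3) + 3*exp(I*pi/3))*conj(-1) + 1*(1 + 4*exp(-2*I*pi/3) + 3*exp(2*I*pi/3))*conj(1) + 1*(-4)*conj(-1) + 1*(1 + 3*exp(-2*I*pi/3) + 4*exp(2*I*pi/3))*conj(1) + 1*(1 + 3*exp(-I*pi/3) + exp(-2*I*pi/3) + 3*exp(I*pi/3))*conj(-1)]
      = (1/6)[(8) + (-1 - 3*exp(I*pi/3) - exp(2*I*pi/3) - 3*exp(-I*pi/3)) + (1 + 4*exp(-2*I*pi/3) + 3*exp(2*I*pi/3)) + (4) + (1 + 3*exp(-2*I*pi/3) + 4*exp(2*I*pi/3)) + (-1 - 3*exp(I*pi/3) - exp(-2*I*pi/3) - 3*exp(-I*pi/3))] = 0/6 = 0
  <chi_rho, chi_4> = (1/6)[1*(8)*conj(1) + 1*(1 + 3*exp(-I*pi/3) + exp(2*I*pi/3) + 3*exp(I*pi/3))*conj(exp(-2*I*pi/3)) + 1*(1 + 4*exp(-2*I*pi/3) + 3*exp(2*I*pi/3))*conj(exp(2*I*pi/3)) + 1*(-4)*conj(1) + 1*(1 + 3*exp(-2*I*pi/3) + 4*exp(2*I*pi/3))*conj(exp(-2*I*pi/3)) + 1*(1 + 3*exp(-I*pi/3) + exp(-2*I*pi/3) + 3*exp(I*pi/3))*conj(exp(2*I*pi/3))]
      = (1/6)[(8) + (-3 + exp(-2*I*pi/3) + exp(2*I*pi/3) + 3*exp(I*pi/3)) + (3 + exp(-2*I*pi/3) + 4*exp(2*I*pi/3)) + (-4) + (3 + 4*exp(-2*I*pi/3) + exp(2*I*pi/3)) + (-3 + 3*exp(-I*pi/3) + exp(-2*I*pi/3) + exp(2*I*pi/3))] = 0/6 = 0
  <chi_rho, chi_5> = (1/6)[1*(8)*conj(1) + 1*(1 + 3*exp(-I*pi/3) + exp(2*I*pi/3) + 3*exp(I*pi/3))*conj(exp(-I*pi/3)) + 1*(1 + 4*exp(-2*I*pi/3) + 3*exp(2*I*pi/3))*conj(exp(-2*I*pi/3)) + 1*(-4)*conj(-1) + 1*(1 + 3*exp(-2*I*pi/3) + 4*exp(2*I*pi/3))*conj(exp(2*I*pi/3)) + 1*(1 + 3*exp(-I*pi/3) + exp(-2*I*pi/3) + 3*exp(I*pi/3))*conj(exp(I*pi/3))]
      = (1/6)[(8) + (2 + exp(I*pi/3) + 3*exp(2*I*pi/3)) + (4 + 3*exp(-2*I*pi/3) + exp(2*I*pi/3)) + (4) + (4 + exp(-2*I*pi/3) + 3*exp(2*I*pi/3)) + (2 + 3*exp(-2*I*pi/3) + exp(-I*pi/3))] = 18/6 = 3
(Exp terms are combined using exp(i*s)*conj(exp(i*t)) = exp(i*(s-t)), and sums of them are collapsed using the identity that for every m > 1 the m distinct m-th roots of unity sum to 0, e.g. 1 + exp(2*I*pi/3) + exp(-2*I*pi/3) = 0.)
Dimension check: dim(rho) = sum (mult * dim) = 1*1 + 3*1 + 1*1 + 0*1 + 0*1 + 3*1 = 8 = chi_rho(e) = 8.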